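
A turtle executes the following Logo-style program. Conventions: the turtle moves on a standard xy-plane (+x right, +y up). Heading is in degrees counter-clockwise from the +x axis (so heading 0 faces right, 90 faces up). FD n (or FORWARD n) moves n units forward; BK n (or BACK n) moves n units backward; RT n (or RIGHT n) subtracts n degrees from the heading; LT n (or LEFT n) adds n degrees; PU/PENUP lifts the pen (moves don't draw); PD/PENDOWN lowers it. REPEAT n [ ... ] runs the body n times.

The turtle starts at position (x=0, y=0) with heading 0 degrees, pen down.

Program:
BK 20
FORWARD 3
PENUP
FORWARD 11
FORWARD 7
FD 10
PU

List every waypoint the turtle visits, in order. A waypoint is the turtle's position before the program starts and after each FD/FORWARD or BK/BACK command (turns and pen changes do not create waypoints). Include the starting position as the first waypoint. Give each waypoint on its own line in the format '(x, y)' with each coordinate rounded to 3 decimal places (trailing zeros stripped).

Executing turtle program step by step:
Start: pos=(0,0), heading=0, pen down
BK 20: (0,0) -> (-20,0) [heading=0, draw]
FD 3: (-20,0) -> (-17,0) [heading=0, draw]
PU: pen up
FD 11: (-17,0) -> (-6,0) [heading=0, move]
FD 7: (-6,0) -> (1,0) [heading=0, move]
FD 10: (1,0) -> (11,0) [heading=0, move]
PU: pen up
Final: pos=(11,0), heading=0, 2 segment(s) drawn
Waypoints (6 total):
(0, 0)
(-20, 0)
(-17, 0)
(-6, 0)
(1, 0)
(11, 0)

Answer: (0, 0)
(-20, 0)
(-17, 0)
(-6, 0)
(1, 0)
(11, 0)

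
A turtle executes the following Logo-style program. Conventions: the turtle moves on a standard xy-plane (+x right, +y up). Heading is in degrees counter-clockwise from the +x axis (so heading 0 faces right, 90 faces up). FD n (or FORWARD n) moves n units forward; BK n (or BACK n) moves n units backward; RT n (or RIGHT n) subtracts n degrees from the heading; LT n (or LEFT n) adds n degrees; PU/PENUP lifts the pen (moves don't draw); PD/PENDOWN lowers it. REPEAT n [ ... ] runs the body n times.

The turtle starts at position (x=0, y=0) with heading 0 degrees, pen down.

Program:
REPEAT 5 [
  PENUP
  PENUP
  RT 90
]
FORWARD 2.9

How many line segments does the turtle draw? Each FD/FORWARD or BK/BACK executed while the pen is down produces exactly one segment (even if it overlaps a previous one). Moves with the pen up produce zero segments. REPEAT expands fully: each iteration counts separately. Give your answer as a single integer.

Executing turtle program step by step:
Start: pos=(0,0), heading=0, pen down
REPEAT 5 [
  -- iteration 1/5 --
  PU: pen up
  PU: pen up
  RT 90: heading 0 -> 270
  -- iteration 2/5 --
  PU: pen up
  PU: pen up
  RT 90: heading 270 -> 180
  -- iteration 3/5 --
  PU: pen up
  PU: pen up
  RT 90: heading 180 -> 90
  -- iteration 4/5 --
  PU: pen up
  PU: pen up
  RT 90: heading 90 -> 0
  -- iteration 5/5 --
  PU: pen up
  PU: pen up
  RT 90: heading 0 -> 270
]
FD 2.9: (0,0) -> (0,-2.9) [heading=270, move]
Final: pos=(0,-2.9), heading=270, 0 segment(s) drawn
Segments drawn: 0

Answer: 0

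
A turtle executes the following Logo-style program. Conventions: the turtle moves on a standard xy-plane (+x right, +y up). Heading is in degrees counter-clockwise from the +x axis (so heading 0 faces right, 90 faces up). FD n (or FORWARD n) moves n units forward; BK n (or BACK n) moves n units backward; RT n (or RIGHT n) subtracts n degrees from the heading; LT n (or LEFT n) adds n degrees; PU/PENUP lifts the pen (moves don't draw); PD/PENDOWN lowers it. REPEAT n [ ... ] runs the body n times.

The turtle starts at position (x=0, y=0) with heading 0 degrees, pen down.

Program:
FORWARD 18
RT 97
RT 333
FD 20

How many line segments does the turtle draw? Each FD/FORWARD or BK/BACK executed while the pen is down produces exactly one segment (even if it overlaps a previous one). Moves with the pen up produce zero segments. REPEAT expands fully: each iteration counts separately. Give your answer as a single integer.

Answer: 2

Derivation:
Executing turtle program step by step:
Start: pos=(0,0), heading=0, pen down
FD 18: (0,0) -> (18,0) [heading=0, draw]
RT 97: heading 0 -> 263
RT 333: heading 263 -> 290
FD 20: (18,0) -> (24.84,-18.794) [heading=290, draw]
Final: pos=(24.84,-18.794), heading=290, 2 segment(s) drawn
Segments drawn: 2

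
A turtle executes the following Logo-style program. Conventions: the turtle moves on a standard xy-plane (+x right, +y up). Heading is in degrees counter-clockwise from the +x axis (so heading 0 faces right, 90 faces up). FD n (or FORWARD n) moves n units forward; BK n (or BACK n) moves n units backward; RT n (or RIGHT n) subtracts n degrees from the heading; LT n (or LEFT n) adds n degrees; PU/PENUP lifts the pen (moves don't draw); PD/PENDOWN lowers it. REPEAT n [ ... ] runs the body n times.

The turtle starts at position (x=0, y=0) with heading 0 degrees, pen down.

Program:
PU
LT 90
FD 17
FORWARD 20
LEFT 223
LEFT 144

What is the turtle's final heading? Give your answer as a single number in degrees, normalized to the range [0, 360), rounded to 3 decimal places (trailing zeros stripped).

Answer: 97

Derivation:
Executing turtle program step by step:
Start: pos=(0,0), heading=0, pen down
PU: pen up
LT 90: heading 0 -> 90
FD 17: (0,0) -> (0,17) [heading=90, move]
FD 20: (0,17) -> (0,37) [heading=90, move]
LT 223: heading 90 -> 313
LT 144: heading 313 -> 97
Final: pos=(0,37), heading=97, 0 segment(s) drawn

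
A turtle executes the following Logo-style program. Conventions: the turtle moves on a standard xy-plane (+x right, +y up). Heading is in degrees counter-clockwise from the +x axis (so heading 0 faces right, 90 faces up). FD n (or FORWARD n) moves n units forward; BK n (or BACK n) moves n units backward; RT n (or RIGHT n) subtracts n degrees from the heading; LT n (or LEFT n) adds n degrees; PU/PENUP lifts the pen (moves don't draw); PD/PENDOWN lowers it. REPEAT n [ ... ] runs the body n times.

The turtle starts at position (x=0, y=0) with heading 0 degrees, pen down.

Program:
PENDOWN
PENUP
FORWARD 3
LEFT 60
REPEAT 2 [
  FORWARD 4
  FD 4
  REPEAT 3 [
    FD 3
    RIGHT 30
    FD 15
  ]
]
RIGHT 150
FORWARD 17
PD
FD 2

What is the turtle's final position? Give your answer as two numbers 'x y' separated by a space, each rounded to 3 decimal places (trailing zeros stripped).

Answer: 66.105 -22.053

Derivation:
Executing turtle program step by step:
Start: pos=(0,0), heading=0, pen down
PD: pen down
PU: pen up
FD 3: (0,0) -> (3,0) [heading=0, move]
LT 60: heading 0 -> 60
REPEAT 2 [
  -- iteration 1/2 --
  FD 4: (3,0) -> (5,3.464) [heading=60, move]
  FD 4: (5,3.464) -> (7,6.928) [heading=60, move]
  REPEAT 3 [
    -- iteration 1/3 --
    FD 3: (7,6.928) -> (8.5,9.526) [heading=60, move]
    RT 30: heading 60 -> 30
    FD 15: (8.5,9.526) -> (21.49,17.026) [heading=30, move]
    -- iteration 2/3 --
    FD 3: (21.49,17.026) -> (24.088,18.526) [heading=30, move]
    RT 30: heading 30 -> 0
    FD 15: (24.088,18.526) -> (39.088,18.526) [heading=0, move]
    -- iteration 3/3 --
    FD 3: (39.088,18.526) -> (42.088,18.526) [heading=0, move]
    RT 30: heading 0 -> 330
    FD 15: (42.088,18.526) -> (55.079,11.026) [heading=330, move]
  ]
  -- iteration 2/2 --
  FD 4: (55.079,11.026) -> (58.543,9.026) [heading=330, move]
  FD 4: (58.543,9.026) -> (62.007,7.026) [heading=330, move]
  REPEAT 3 [
    -- iteration 1/3 --
    FD 3: (62.007,7.026) -> (64.605,5.526) [heading=330, move]
    RT 30: heading 330 -> 300
    FD 15: (64.605,5.526) -> (72.105,-7.464) [heading=300, move]
    -- iteration 2/3 --
    FD 3: (72.105,-7.464) -> (73.605,-10.062) [heading=300, move]
    RT 30: heading 300 -> 270
    FD 15: (73.605,-10.062) -> (73.605,-25.062) [heading=270, move]
    -- iteration 3/3 --
    FD 3: (73.605,-25.062) -> (73.605,-28.062) [heading=270, move]
    RT 30: heading 270 -> 240
    FD 15: (73.605,-28.062) -> (66.105,-41.053) [heading=240, move]
  ]
]
RT 150: heading 240 -> 90
FD 17: (66.105,-41.053) -> (66.105,-24.053) [heading=90, move]
PD: pen down
FD 2: (66.105,-24.053) -> (66.105,-22.053) [heading=90, draw]
Final: pos=(66.105,-22.053), heading=90, 1 segment(s) drawn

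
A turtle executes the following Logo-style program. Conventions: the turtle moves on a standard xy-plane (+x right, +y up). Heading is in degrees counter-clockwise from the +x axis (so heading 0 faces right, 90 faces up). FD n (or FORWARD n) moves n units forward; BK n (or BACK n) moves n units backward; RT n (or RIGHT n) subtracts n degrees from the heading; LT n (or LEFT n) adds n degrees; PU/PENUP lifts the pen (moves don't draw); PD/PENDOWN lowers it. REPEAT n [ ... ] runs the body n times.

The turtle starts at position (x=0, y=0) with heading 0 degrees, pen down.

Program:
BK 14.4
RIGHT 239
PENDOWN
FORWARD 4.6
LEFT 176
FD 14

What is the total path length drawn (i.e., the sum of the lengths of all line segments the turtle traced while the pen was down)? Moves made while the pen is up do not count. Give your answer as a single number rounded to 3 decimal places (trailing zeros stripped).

Answer: 33

Derivation:
Executing turtle program step by step:
Start: pos=(0,0), heading=0, pen down
BK 14.4: (0,0) -> (-14.4,0) [heading=0, draw]
RT 239: heading 0 -> 121
PD: pen down
FD 4.6: (-14.4,0) -> (-16.769,3.943) [heading=121, draw]
LT 176: heading 121 -> 297
FD 14: (-16.769,3.943) -> (-10.413,-8.531) [heading=297, draw]
Final: pos=(-10.413,-8.531), heading=297, 3 segment(s) drawn

Segment lengths:
  seg 1: (0,0) -> (-14.4,0), length = 14.4
  seg 2: (-14.4,0) -> (-16.769,3.943), length = 4.6
  seg 3: (-16.769,3.943) -> (-10.413,-8.531), length = 14
Total = 33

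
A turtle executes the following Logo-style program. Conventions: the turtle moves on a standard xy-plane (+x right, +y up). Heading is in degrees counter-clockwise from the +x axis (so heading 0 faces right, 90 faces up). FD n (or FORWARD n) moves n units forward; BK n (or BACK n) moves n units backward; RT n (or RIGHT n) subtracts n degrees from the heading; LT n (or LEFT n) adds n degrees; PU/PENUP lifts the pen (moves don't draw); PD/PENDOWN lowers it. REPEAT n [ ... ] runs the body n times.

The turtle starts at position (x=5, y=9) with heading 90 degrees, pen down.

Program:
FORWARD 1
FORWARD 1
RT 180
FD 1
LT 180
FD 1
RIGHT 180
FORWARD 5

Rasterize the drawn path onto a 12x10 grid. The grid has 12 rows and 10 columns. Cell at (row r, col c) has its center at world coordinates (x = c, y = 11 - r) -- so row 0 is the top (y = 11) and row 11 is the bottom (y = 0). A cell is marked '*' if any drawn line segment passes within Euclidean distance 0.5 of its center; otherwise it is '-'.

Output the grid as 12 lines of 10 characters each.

Answer: -----*----
-----*----
-----*----
-----*----
-----*----
-----*----
----------
----------
----------
----------
----------
----------

Derivation:
Segment 0: (5,9) -> (5,10)
Segment 1: (5,10) -> (5,11)
Segment 2: (5,11) -> (5,10)
Segment 3: (5,10) -> (5,11)
Segment 4: (5,11) -> (5,6)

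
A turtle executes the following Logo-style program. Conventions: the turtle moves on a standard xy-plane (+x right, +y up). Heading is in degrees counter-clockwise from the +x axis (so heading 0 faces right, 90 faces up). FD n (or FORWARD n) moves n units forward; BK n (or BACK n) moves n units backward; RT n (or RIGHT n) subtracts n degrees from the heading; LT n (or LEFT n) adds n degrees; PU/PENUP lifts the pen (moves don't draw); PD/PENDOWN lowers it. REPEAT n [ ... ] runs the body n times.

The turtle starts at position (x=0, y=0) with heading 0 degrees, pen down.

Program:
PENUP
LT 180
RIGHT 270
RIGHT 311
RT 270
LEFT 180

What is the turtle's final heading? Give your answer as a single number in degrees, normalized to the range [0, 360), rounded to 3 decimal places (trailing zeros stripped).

Answer: 229

Derivation:
Executing turtle program step by step:
Start: pos=(0,0), heading=0, pen down
PU: pen up
LT 180: heading 0 -> 180
RT 270: heading 180 -> 270
RT 311: heading 270 -> 319
RT 270: heading 319 -> 49
LT 180: heading 49 -> 229
Final: pos=(0,0), heading=229, 0 segment(s) drawn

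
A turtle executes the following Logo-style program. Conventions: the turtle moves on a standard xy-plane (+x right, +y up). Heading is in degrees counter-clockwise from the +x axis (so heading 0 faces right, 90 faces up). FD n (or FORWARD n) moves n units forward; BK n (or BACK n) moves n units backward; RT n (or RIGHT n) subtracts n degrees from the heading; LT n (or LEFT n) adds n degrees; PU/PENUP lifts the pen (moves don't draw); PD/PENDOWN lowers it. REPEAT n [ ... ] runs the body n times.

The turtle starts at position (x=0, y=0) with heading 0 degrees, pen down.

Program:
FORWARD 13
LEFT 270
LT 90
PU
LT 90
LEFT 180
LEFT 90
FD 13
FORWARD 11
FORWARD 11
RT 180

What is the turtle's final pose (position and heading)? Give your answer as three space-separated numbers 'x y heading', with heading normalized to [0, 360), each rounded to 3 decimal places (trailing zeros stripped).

Answer: 48 0 180

Derivation:
Executing turtle program step by step:
Start: pos=(0,0), heading=0, pen down
FD 13: (0,0) -> (13,0) [heading=0, draw]
LT 270: heading 0 -> 270
LT 90: heading 270 -> 0
PU: pen up
LT 90: heading 0 -> 90
LT 180: heading 90 -> 270
LT 90: heading 270 -> 0
FD 13: (13,0) -> (26,0) [heading=0, move]
FD 11: (26,0) -> (37,0) [heading=0, move]
FD 11: (37,0) -> (48,0) [heading=0, move]
RT 180: heading 0 -> 180
Final: pos=(48,0), heading=180, 1 segment(s) drawn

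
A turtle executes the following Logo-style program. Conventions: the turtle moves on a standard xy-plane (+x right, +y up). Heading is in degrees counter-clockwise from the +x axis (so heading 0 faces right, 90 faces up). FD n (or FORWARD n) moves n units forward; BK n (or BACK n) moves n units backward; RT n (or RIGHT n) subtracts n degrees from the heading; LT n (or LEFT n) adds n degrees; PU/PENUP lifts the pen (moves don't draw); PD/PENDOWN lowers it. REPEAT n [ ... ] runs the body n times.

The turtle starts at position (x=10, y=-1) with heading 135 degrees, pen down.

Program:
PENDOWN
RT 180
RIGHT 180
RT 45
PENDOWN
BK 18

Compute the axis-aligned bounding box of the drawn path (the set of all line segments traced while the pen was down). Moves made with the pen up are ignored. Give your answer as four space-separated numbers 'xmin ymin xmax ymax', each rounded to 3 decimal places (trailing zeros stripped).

Executing turtle program step by step:
Start: pos=(10,-1), heading=135, pen down
PD: pen down
RT 180: heading 135 -> 315
RT 180: heading 315 -> 135
RT 45: heading 135 -> 90
PD: pen down
BK 18: (10,-1) -> (10,-19) [heading=90, draw]
Final: pos=(10,-19), heading=90, 1 segment(s) drawn

Segment endpoints: x in {10, 10}, y in {-19, -1}
xmin=10, ymin=-19, xmax=10, ymax=-1

Answer: 10 -19 10 -1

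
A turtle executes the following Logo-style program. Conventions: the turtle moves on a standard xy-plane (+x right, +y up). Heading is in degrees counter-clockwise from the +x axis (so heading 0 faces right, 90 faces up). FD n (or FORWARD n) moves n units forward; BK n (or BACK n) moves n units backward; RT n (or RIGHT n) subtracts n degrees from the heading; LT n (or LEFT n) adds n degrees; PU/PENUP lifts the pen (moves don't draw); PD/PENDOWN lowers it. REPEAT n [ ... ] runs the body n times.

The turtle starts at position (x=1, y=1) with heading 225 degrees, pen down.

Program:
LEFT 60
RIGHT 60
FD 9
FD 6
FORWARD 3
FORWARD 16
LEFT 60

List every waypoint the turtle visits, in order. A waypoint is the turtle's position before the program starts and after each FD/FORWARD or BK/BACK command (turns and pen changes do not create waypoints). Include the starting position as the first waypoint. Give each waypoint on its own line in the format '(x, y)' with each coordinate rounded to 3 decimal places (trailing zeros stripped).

Executing turtle program step by step:
Start: pos=(1,1), heading=225, pen down
LT 60: heading 225 -> 285
RT 60: heading 285 -> 225
FD 9: (1,1) -> (-5.364,-5.364) [heading=225, draw]
FD 6: (-5.364,-5.364) -> (-9.607,-9.607) [heading=225, draw]
FD 3: (-9.607,-9.607) -> (-11.728,-11.728) [heading=225, draw]
FD 16: (-11.728,-11.728) -> (-23.042,-23.042) [heading=225, draw]
LT 60: heading 225 -> 285
Final: pos=(-23.042,-23.042), heading=285, 4 segment(s) drawn
Waypoints (5 total):
(1, 1)
(-5.364, -5.364)
(-9.607, -9.607)
(-11.728, -11.728)
(-23.042, -23.042)

Answer: (1, 1)
(-5.364, -5.364)
(-9.607, -9.607)
(-11.728, -11.728)
(-23.042, -23.042)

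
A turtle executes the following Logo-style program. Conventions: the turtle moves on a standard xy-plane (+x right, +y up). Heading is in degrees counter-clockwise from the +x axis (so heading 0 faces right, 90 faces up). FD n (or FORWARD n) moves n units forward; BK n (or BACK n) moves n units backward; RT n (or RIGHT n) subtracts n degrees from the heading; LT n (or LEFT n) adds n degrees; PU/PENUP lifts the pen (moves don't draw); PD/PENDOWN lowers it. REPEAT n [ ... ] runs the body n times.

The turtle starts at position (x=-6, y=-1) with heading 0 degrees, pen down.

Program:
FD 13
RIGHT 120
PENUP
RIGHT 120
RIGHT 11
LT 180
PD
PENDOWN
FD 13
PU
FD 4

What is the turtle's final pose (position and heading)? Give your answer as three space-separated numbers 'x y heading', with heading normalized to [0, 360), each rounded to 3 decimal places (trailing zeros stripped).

Answer: 12.535 -17.074 289

Derivation:
Executing turtle program step by step:
Start: pos=(-6,-1), heading=0, pen down
FD 13: (-6,-1) -> (7,-1) [heading=0, draw]
RT 120: heading 0 -> 240
PU: pen up
RT 120: heading 240 -> 120
RT 11: heading 120 -> 109
LT 180: heading 109 -> 289
PD: pen down
PD: pen down
FD 13: (7,-1) -> (11.232,-13.292) [heading=289, draw]
PU: pen up
FD 4: (11.232,-13.292) -> (12.535,-17.074) [heading=289, move]
Final: pos=(12.535,-17.074), heading=289, 2 segment(s) drawn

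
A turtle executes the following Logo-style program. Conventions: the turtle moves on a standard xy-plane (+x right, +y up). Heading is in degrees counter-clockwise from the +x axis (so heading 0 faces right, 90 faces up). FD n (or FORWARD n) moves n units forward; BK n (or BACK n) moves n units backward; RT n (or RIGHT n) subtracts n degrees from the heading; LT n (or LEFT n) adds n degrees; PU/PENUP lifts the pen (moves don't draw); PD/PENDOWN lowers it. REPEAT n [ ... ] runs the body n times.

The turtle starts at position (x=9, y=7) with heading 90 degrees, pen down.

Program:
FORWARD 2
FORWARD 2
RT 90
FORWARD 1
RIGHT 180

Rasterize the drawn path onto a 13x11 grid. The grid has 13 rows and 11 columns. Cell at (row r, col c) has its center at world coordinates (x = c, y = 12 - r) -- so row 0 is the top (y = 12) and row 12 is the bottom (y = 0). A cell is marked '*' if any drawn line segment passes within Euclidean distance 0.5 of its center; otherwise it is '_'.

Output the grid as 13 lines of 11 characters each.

Answer: ___________
_________**
_________*_
_________*_
_________*_
_________*_
___________
___________
___________
___________
___________
___________
___________

Derivation:
Segment 0: (9,7) -> (9,9)
Segment 1: (9,9) -> (9,11)
Segment 2: (9,11) -> (10,11)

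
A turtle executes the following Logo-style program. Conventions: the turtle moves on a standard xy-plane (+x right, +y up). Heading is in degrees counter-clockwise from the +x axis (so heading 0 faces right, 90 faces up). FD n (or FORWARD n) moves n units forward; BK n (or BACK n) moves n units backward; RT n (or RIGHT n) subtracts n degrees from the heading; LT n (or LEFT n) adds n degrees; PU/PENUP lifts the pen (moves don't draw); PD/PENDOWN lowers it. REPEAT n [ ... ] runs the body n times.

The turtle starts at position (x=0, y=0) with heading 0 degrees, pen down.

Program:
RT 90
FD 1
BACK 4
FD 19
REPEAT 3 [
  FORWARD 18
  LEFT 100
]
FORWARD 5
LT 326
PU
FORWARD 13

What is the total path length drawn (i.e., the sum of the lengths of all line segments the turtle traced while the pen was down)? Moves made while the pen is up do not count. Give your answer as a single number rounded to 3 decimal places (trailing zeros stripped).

Executing turtle program step by step:
Start: pos=(0,0), heading=0, pen down
RT 90: heading 0 -> 270
FD 1: (0,0) -> (0,-1) [heading=270, draw]
BK 4: (0,-1) -> (0,3) [heading=270, draw]
FD 19: (0,3) -> (0,-16) [heading=270, draw]
REPEAT 3 [
  -- iteration 1/3 --
  FD 18: (0,-16) -> (0,-34) [heading=270, draw]
  LT 100: heading 270 -> 10
  -- iteration 2/3 --
  FD 18: (0,-34) -> (17.727,-30.874) [heading=10, draw]
  LT 100: heading 10 -> 110
  -- iteration 3/3 --
  FD 18: (17.727,-30.874) -> (11.57,-13.96) [heading=110, draw]
  LT 100: heading 110 -> 210
]
FD 5: (11.57,-13.96) -> (7.24,-16.46) [heading=210, draw]
LT 326: heading 210 -> 176
PU: pen up
FD 13: (7.24,-16.46) -> (-5.728,-15.553) [heading=176, move]
Final: pos=(-5.728,-15.553), heading=176, 7 segment(s) drawn

Segment lengths:
  seg 1: (0,0) -> (0,-1), length = 1
  seg 2: (0,-1) -> (0,3), length = 4
  seg 3: (0,3) -> (0,-16), length = 19
  seg 4: (0,-16) -> (0,-34), length = 18
  seg 5: (0,-34) -> (17.727,-30.874), length = 18
  seg 6: (17.727,-30.874) -> (11.57,-13.96), length = 18
  seg 7: (11.57,-13.96) -> (7.24,-16.46), length = 5
Total = 83

Answer: 83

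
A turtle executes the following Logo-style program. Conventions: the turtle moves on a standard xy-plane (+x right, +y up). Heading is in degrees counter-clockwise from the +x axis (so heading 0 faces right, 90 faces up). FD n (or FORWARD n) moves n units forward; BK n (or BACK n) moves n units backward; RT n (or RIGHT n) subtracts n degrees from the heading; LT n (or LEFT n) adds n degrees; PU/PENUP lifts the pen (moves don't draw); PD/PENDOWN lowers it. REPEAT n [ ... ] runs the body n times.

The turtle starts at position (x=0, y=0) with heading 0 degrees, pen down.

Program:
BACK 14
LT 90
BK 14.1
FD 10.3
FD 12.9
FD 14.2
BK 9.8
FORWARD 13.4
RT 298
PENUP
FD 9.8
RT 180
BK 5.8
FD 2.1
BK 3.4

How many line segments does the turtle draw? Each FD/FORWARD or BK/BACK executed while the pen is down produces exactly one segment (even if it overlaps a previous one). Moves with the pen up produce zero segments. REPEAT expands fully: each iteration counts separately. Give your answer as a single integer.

Answer: 7

Derivation:
Executing turtle program step by step:
Start: pos=(0,0), heading=0, pen down
BK 14: (0,0) -> (-14,0) [heading=0, draw]
LT 90: heading 0 -> 90
BK 14.1: (-14,0) -> (-14,-14.1) [heading=90, draw]
FD 10.3: (-14,-14.1) -> (-14,-3.8) [heading=90, draw]
FD 12.9: (-14,-3.8) -> (-14,9.1) [heading=90, draw]
FD 14.2: (-14,9.1) -> (-14,23.3) [heading=90, draw]
BK 9.8: (-14,23.3) -> (-14,13.5) [heading=90, draw]
FD 13.4: (-14,13.5) -> (-14,26.9) [heading=90, draw]
RT 298: heading 90 -> 152
PU: pen up
FD 9.8: (-14,26.9) -> (-22.653,31.501) [heading=152, move]
RT 180: heading 152 -> 332
BK 5.8: (-22.653,31.501) -> (-27.774,34.224) [heading=332, move]
FD 2.1: (-27.774,34.224) -> (-25.92,33.238) [heading=332, move]
BK 3.4: (-25.92,33.238) -> (-28.922,34.834) [heading=332, move]
Final: pos=(-28.922,34.834), heading=332, 7 segment(s) drawn
Segments drawn: 7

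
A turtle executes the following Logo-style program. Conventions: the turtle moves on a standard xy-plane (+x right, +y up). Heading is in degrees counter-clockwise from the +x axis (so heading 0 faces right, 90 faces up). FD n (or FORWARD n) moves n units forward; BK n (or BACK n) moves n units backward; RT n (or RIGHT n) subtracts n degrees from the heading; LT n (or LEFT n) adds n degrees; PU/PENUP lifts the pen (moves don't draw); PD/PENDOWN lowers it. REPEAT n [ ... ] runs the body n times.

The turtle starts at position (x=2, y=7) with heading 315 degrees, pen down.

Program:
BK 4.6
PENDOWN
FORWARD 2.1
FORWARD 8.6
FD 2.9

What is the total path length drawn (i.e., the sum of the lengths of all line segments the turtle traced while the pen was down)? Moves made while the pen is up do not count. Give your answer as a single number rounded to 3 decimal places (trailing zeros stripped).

Executing turtle program step by step:
Start: pos=(2,7), heading=315, pen down
BK 4.6: (2,7) -> (-1.253,10.253) [heading=315, draw]
PD: pen down
FD 2.1: (-1.253,10.253) -> (0.232,8.768) [heading=315, draw]
FD 8.6: (0.232,8.768) -> (6.313,2.687) [heading=315, draw]
FD 2.9: (6.313,2.687) -> (8.364,0.636) [heading=315, draw]
Final: pos=(8.364,0.636), heading=315, 4 segment(s) drawn

Segment lengths:
  seg 1: (2,7) -> (-1.253,10.253), length = 4.6
  seg 2: (-1.253,10.253) -> (0.232,8.768), length = 2.1
  seg 3: (0.232,8.768) -> (6.313,2.687), length = 8.6
  seg 4: (6.313,2.687) -> (8.364,0.636), length = 2.9
Total = 18.2

Answer: 18.2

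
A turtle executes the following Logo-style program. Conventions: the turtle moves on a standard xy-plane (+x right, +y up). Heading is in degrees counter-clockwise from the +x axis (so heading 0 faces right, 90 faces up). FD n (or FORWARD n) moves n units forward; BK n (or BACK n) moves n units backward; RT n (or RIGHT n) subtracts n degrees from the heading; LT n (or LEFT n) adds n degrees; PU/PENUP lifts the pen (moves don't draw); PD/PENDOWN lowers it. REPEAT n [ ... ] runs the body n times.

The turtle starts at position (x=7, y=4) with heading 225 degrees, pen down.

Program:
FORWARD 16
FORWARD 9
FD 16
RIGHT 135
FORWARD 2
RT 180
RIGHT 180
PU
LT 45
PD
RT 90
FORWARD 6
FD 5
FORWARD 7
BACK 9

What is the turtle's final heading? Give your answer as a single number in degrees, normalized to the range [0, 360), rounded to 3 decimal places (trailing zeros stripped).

Executing turtle program step by step:
Start: pos=(7,4), heading=225, pen down
FD 16: (7,4) -> (-4.314,-7.314) [heading=225, draw]
FD 9: (-4.314,-7.314) -> (-10.678,-13.678) [heading=225, draw]
FD 16: (-10.678,-13.678) -> (-21.991,-24.991) [heading=225, draw]
RT 135: heading 225 -> 90
FD 2: (-21.991,-24.991) -> (-21.991,-22.991) [heading=90, draw]
RT 180: heading 90 -> 270
RT 180: heading 270 -> 90
PU: pen up
LT 45: heading 90 -> 135
PD: pen down
RT 90: heading 135 -> 45
FD 6: (-21.991,-22.991) -> (-17.749,-18.749) [heading=45, draw]
FD 5: (-17.749,-18.749) -> (-14.213,-15.213) [heading=45, draw]
FD 7: (-14.213,-15.213) -> (-9.263,-10.263) [heading=45, draw]
BK 9: (-9.263,-10.263) -> (-15.627,-16.627) [heading=45, draw]
Final: pos=(-15.627,-16.627), heading=45, 8 segment(s) drawn

Answer: 45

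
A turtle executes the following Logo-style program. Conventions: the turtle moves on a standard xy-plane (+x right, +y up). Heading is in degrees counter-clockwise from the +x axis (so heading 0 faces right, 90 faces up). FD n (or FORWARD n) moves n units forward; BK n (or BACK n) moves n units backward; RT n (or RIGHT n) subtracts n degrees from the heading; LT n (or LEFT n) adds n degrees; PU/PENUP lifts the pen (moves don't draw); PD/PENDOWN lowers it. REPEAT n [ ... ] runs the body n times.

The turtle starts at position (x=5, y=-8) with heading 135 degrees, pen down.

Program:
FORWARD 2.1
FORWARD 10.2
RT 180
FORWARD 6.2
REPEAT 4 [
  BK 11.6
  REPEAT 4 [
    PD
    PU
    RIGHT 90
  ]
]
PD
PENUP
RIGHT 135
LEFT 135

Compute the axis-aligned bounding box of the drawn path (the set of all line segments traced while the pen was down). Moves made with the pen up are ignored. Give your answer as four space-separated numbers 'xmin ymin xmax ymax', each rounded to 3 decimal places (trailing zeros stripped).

Answer: -7.516 -8 5 4.516

Derivation:
Executing turtle program step by step:
Start: pos=(5,-8), heading=135, pen down
FD 2.1: (5,-8) -> (3.515,-6.515) [heading=135, draw]
FD 10.2: (3.515,-6.515) -> (-3.697,0.697) [heading=135, draw]
RT 180: heading 135 -> 315
FD 6.2: (-3.697,0.697) -> (0.687,-3.687) [heading=315, draw]
REPEAT 4 [
  -- iteration 1/4 --
  BK 11.6: (0.687,-3.687) -> (-7.516,4.516) [heading=315, draw]
  REPEAT 4 [
    -- iteration 1/4 --
    PD: pen down
    PU: pen up
    RT 90: heading 315 -> 225
    -- iteration 2/4 --
    PD: pen down
    PU: pen up
    RT 90: heading 225 -> 135
    -- iteration 3/4 --
    PD: pen down
    PU: pen up
    RT 90: heading 135 -> 45
    -- iteration 4/4 --
    PD: pen down
    PU: pen up
    RT 90: heading 45 -> 315
  ]
  -- iteration 2/4 --
  BK 11.6: (-7.516,4.516) -> (-15.718,12.718) [heading=315, move]
  REPEAT 4 [
    -- iteration 1/4 --
    PD: pen down
    PU: pen up
    RT 90: heading 315 -> 225
    -- iteration 2/4 --
    PD: pen down
    PU: pen up
    RT 90: heading 225 -> 135
    -- iteration 3/4 --
    PD: pen down
    PU: pen up
    RT 90: heading 135 -> 45
    -- iteration 4/4 --
    PD: pen down
    PU: pen up
    RT 90: heading 45 -> 315
  ]
  -- iteration 3/4 --
  BK 11.6: (-15.718,12.718) -> (-23.921,20.921) [heading=315, move]
  REPEAT 4 [
    -- iteration 1/4 --
    PD: pen down
    PU: pen up
    RT 90: heading 315 -> 225
    -- iteration 2/4 --
    PD: pen down
    PU: pen up
    RT 90: heading 225 -> 135
    -- iteration 3/4 --
    PD: pen down
    PU: pen up
    RT 90: heading 135 -> 45
    -- iteration 4/4 --
    PD: pen down
    PU: pen up
    RT 90: heading 45 -> 315
  ]
  -- iteration 4/4 --
  BK 11.6: (-23.921,20.921) -> (-32.123,29.123) [heading=315, move]
  REPEAT 4 [
    -- iteration 1/4 --
    PD: pen down
    PU: pen up
    RT 90: heading 315 -> 225
    -- iteration 2/4 --
    PD: pen down
    PU: pen up
    RT 90: heading 225 -> 135
    -- iteration 3/4 --
    PD: pen down
    PU: pen up
    RT 90: heading 135 -> 45
    -- iteration 4/4 --
    PD: pen down
    PU: pen up
    RT 90: heading 45 -> 315
  ]
]
PD: pen down
PU: pen up
RT 135: heading 315 -> 180
LT 135: heading 180 -> 315
Final: pos=(-32.123,29.123), heading=315, 4 segment(s) drawn

Segment endpoints: x in {-7.516, -3.697, 0.687, 3.515, 5}, y in {-8, -6.515, -3.687, 0.697, 4.516}
xmin=-7.516, ymin=-8, xmax=5, ymax=4.516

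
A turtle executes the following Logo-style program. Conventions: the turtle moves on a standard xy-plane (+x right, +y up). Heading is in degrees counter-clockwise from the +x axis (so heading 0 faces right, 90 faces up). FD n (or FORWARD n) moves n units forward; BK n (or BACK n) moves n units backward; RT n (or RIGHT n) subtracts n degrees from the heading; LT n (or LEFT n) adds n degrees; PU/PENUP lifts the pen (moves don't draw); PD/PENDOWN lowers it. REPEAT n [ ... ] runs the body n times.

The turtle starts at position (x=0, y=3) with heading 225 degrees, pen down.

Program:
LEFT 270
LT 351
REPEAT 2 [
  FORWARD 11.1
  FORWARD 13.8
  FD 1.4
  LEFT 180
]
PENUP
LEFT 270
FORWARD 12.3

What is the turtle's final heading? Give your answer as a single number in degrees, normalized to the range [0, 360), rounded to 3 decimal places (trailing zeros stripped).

Executing turtle program step by step:
Start: pos=(0,3), heading=225, pen down
LT 270: heading 225 -> 135
LT 351: heading 135 -> 126
REPEAT 2 [
  -- iteration 1/2 --
  FD 11.1: (0,3) -> (-6.524,11.98) [heading=126, draw]
  FD 13.8: (-6.524,11.98) -> (-14.636,23.145) [heading=126, draw]
  FD 1.4: (-14.636,23.145) -> (-15.459,24.277) [heading=126, draw]
  LT 180: heading 126 -> 306
  -- iteration 2/2 --
  FD 11.1: (-15.459,24.277) -> (-8.934,15.297) [heading=306, draw]
  FD 13.8: (-8.934,15.297) -> (-0.823,4.133) [heading=306, draw]
  FD 1.4: (-0.823,4.133) -> (0,3) [heading=306, draw]
  LT 180: heading 306 -> 126
]
PU: pen up
LT 270: heading 126 -> 36
FD 12.3: (0,3) -> (9.951,10.23) [heading=36, move]
Final: pos=(9.951,10.23), heading=36, 6 segment(s) drawn

Answer: 36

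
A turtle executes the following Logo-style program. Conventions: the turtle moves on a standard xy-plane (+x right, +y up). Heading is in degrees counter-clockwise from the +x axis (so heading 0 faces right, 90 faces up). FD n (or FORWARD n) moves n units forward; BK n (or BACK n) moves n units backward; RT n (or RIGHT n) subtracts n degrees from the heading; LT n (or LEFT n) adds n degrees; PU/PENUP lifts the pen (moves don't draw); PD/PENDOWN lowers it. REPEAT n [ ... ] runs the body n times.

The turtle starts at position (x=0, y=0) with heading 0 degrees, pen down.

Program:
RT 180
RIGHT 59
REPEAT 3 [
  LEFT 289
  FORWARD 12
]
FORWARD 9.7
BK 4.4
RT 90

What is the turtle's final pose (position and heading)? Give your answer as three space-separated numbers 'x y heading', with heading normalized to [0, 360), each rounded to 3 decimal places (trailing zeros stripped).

Answer: 18.313 -12.397 178

Derivation:
Executing turtle program step by step:
Start: pos=(0,0), heading=0, pen down
RT 180: heading 0 -> 180
RT 59: heading 180 -> 121
REPEAT 3 [
  -- iteration 1/3 --
  LT 289: heading 121 -> 50
  FD 12: (0,0) -> (7.713,9.193) [heading=50, draw]
  -- iteration 2/3 --
  LT 289: heading 50 -> 339
  FD 12: (7.713,9.193) -> (18.916,4.892) [heading=339, draw]
  -- iteration 3/3 --
  LT 289: heading 339 -> 268
  FD 12: (18.916,4.892) -> (18.498,-7.101) [heading=268, draw]
]
FD 9.7: (18.498,-7.101) -> (18.159,-16.795) [heading=268, draw]
BK 4.4: (18.159,-16.795) -> (18.313,-12.397) [heading=268, draw]
RT 90: heading 268 -> 178
Final: pos=(18.313,-12.397), heading=178, 5 segment(s) drawn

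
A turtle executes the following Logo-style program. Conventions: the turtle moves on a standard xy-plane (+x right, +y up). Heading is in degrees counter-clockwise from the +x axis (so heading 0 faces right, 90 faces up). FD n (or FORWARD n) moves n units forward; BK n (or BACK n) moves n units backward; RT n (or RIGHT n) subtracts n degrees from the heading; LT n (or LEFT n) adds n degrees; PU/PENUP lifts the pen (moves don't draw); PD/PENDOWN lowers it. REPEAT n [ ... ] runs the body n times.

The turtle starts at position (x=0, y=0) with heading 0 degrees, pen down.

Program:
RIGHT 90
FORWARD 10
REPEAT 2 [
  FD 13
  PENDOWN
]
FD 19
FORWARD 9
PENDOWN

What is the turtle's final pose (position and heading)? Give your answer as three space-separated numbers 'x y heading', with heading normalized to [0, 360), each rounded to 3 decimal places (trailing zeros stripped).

Executing turtle program step by step:
Start: pos=(0,0), heading=0, pen down
RT 90: heading 0 -> 270
FD 10: (0,0) -> (0,-10) [heading=270, draw]
REPEAT 2 [
  -- iteration 1/2 --
  FD 13: (0,-10) -> (0,-23) [heading=270, draw]
  PD: pen down
  -- iteration 2/2 --
  FD 13: (0,-23) -> (0,-36) [heading=270, draw]
  PD: pen down
]
FD 19: (0,-36) -> (0,-55) [heading=270, draw]
FD 9: (0,-55) -> (0,-64) [heading=270, draw]
PD: pen down
Final: pos=(0,-64), heading=270, 5 segment(s) drawn

Answer: 0 -64 270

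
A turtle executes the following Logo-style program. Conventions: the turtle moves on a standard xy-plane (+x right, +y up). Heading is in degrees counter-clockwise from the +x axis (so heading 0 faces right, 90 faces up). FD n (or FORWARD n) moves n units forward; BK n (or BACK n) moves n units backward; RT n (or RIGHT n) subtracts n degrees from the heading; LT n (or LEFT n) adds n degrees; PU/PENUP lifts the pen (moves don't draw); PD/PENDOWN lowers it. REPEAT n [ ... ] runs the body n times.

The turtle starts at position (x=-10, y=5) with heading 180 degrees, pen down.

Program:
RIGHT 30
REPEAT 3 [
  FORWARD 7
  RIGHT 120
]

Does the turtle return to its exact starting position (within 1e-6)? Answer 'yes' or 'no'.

Executing turtle program step by step:
Start: pos=(-10,5), heading=180, pen down
RT 30: heading 180 -> 150
REPEAT 3 [
  -- iteration 1/3 --
  FD 7: (-10,5) -> (-16.062,8.5) [heading=150, draw]
  RT 120: heading 150 -> 30
  -- iteration 2/3 --
  FD 7: (-16.062,8.5) -> (-10,12) [heading=30, draw]
  RT 120: heading 30 -> 270
  -- iteration 3/3 --
  FD 7: (-10,12) -> (-10,5) [heading=270, draw]
  RT 120: heading 270 -> 150
]
Final: pos=(-10,5), heading=150, 3 segment(s) drawn

Start position: (-10, 5)
Final position: (-10, 5)
Distance = 0; < 1e-6 -> CLOSED

Answer: yes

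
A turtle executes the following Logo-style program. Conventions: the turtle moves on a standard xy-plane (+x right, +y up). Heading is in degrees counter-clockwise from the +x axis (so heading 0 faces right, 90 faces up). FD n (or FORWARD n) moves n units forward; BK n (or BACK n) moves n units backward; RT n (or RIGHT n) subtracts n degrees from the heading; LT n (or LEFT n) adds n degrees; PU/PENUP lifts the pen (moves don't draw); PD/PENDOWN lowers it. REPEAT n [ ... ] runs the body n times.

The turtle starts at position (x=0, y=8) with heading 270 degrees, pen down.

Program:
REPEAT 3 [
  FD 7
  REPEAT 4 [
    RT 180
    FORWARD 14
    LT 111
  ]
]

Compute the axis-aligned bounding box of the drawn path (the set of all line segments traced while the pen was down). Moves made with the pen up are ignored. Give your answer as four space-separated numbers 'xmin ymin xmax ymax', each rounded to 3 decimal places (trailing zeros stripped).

Executing turtle program step by step:
Start: pos=(0,8), heading=270, pen down
REPEAT 3 [
  -- iteration 1/3 --
  FD 7: (0,8) -> (0,1) [heading=270, draw]
  REPEAT 4 [
    -- iteration 1/4 --
    RT 180: heading 270 -> 90
    FD 14: (0,1) -> (0,15) [heading=90, draw]
    LT 111: heading 90 -> 201
    -- iteration 2/4 --
    RT 180: heading 201 -> 21
    FD 14: (0,15) -> (13.07,20.017) [heading=21, draw]
    LT 111: heading 21 -> 132
    -- iteration 3/4 --
    RT 180: heading 132 -> 312
    FD 14: (13.07,20.017) -> (22.438,9.613) [heading=312, draw]
    LT 111: heading 312 -> 63
    -- iteration 4/4 --
    RT 180: heading 63 -> 243
    FD 14: (22.438,9.613) -> (16.082,-2.861) [heading=243, draw]
    LT 111: heading 243 -> 354
  ]
  -- iteration 2/3 --
  FD 7: (16.082,-2.861) -> (23.044,-3.593) [heading=354, draw]
  REPEAT 4 [
    -- iteration 1/4 --
    RT 180: heading 354 -> 174
    FD 14: (23.044,-3.593) -> (9.12,-2.129) [heading=174, draw]
    LT 111: heading 174 -> 285
    -- iteration 2/4 --
    RT 180: heading 285 -> 105
    FD 14: (9.12,-2.129) -> (5.497,11.394) [heading=105, draw]
    LT 111: heading 105 -> 216
    -- iteration 3/4 --
    RT 180: heading 216 -> 36
    FD 14: (5.497,11.394) -> (16.823,19.623) [heading=36, draw]
    LT 111: heading 36 -> 147
    -- iteration 4/4 --
    RT 180: heading 147 -> 327
    FD 14: (16.823,19.623) -> (28.565,11.998) [heading=327, draw]
    LT 111: heading 327 -> 78
  ]
  -- iteration 3/3 --
  FD 7: (28.565,11.998) -> (30.02,18.845) [heading=78, draw]
  REPEAT 4 [
    -- iteration 1/4 --
    RT 180: heading 78 -> 258
    FD 14: (30.02,18.845) -> (27.109,5.151) [heading=258, draw]
    LT 111: heading 258 -> 9
    -- iteration 2/4 --
    RT 180: heading 9 -> 189
    FD 14: (27.109,5.151) -> (13.282,2.961) [heading=189, draw]
    LT 111: heading 189 -> 300
    -- iteration 3/4 --
    RT 180: heading 300 -> 120
    FD 14: (13.282,2.961) -> (6.282,15.085) [heading=120, draw]
    LT 111: heading 120 -> 231
    -- iteration 4/4 --
    RT 180: heading 231 -> 51
    FD 14: (6.282,15.085) -> (15.092,25.965) [heading=51, draw]
    LT 111: heading 51 -> 162
  ]
]
Final: pos=(15.092,25.965), heading=162, 15 segment(s) drawn

Segment endpoints: x in {0, 0, 0, 5.497, 6.282, 9.12, 13.07, 13.282, 15.092, 16.082, 16.823, 22.438, 23.044, 27.109, 28.565, 30.02}, y in {-3.593, -2.861, -2.129, 1, 2.961, 5.151, 8, 9.613, 11.394, 11.998, 15, 15.085, 18.845, 19.623, 20.017, 25.965}
xmin=0, ymin=-3.593, xmax=30.02, ymax=25.965

Answer: 0 -3.593 30.02 25.965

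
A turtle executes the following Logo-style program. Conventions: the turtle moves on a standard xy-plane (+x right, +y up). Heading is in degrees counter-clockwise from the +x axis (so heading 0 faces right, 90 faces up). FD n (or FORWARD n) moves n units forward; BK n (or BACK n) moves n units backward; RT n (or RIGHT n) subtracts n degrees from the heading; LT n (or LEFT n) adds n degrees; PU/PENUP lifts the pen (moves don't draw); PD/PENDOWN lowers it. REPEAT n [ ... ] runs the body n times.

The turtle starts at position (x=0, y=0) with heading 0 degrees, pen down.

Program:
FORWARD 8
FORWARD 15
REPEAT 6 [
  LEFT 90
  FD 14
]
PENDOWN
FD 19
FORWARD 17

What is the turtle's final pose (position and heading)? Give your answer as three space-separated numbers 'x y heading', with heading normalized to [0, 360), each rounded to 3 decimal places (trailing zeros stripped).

Executing turtle program step by step:
Start: pos=(0,0), heading=0, pen down
FD 8: (0,0) -> (8,0) [heading=0, draw]
FD 15: (8,0) -> (23,0) [heading=0, draw]
REPEAT 6 [
  -- iteration 1/6 --
  LT 90: heading 0 -> 90
  FD 14: (23,0) -> (23,14) [heading=90, draw]
  -- iteration 2/6 --
  LT 90: heading 90 -> 180
  FD 14: (23,14) -> (9,14) [heading=180, draw]
  -- iteration 3/6 --
  LT 90: heading 180 -> 270
  FD 14: (9,14) -> (9,0) [heading=270, draw]
  -- iteration 4/6 --
  LT 90: heading 270 -> 0
  FD 14: (9,0) -> (23,0) [heading=0, draw]
  -- iteration 5/6 --
  LT 90: heading 0 -> 90
  FD 14: (23,0) -> (23,14) [heading=90, draw]
  -- iteration 6/6 --
  LT 90: heading 90 -> 180
  FD 14: (23,14) -> (9,14) [heading=180, draw]
]
PD: pen down
FD 19: (9,14) -> (-10,14) [heading=180, draw]
FD 17: (-10,14) -> (-27,14) [heading=180, draw]
Final: pos=(-27,14), heading=180, 10 segment(s) drawn

Answer: -27 14 180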